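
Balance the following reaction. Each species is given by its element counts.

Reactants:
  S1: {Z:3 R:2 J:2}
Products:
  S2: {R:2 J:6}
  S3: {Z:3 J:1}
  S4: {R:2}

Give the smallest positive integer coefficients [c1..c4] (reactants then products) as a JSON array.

Coefficients: [6, 1, 6, 5]

Z: 6·3 = 18 | 1·0+6·3+5·0 = 18
R: 6·2 = 12 | 1·2+6·0+5·2 = 12
J: 6·2 = 12 | 1·6+6·1+5·0 = 12
gcd(6,1,6,5) = 1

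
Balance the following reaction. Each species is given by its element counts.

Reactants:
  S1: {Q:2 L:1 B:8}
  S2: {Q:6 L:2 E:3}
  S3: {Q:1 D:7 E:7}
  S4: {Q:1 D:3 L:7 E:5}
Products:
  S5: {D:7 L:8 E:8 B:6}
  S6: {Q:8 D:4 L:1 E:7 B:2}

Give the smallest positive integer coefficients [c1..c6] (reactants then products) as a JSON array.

Q: 3·2+6·6+5·1+1·1 = 48 | 2·0+6·8 = 48
D: 3·0+6·0+5·7+1·3 = 38 | 2·7+6·4 = 38
L: 3·1+6·2+5·0+1·7 = 22 | 2·8+6·1 = 22
E: 3·0+6·3+5·7+1·5 = 58 | 2·8+6·7 = 58
B: 3·8+6·0+5·0+1·0 = 24 | 2·6+6·2 = 24
gcd(3,6,5,1,2,6) = 1

Coefficients: [3, 6, 5, 1, 2, 6]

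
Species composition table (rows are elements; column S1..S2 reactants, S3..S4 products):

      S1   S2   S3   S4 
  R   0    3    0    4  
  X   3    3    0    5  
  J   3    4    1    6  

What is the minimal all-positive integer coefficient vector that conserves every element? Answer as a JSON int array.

R: 1·0+4·3 = 12 | 1·0+3·4 = 12
X: 1·3+4·3 = 15 | 1·0+3·5 = 15
J: 1·3+4·4 = 19 | 1·1+3·6 = 19
gcd(1,4,1,3) = 1

Coefficients: [1, 4, 1, 3]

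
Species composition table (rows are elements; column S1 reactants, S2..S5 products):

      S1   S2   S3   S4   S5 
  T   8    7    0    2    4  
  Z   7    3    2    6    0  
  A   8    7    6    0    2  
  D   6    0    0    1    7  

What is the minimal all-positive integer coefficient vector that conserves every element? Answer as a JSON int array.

Coefficients: [4, 2, 2, 3, 3]

T: 4·8 = 32 | 2·7+2·0+3·2+3·4 = 32
Z: 4·7 = 28 | 2·3+2·2+3·6+3·0 = 28
A: 4·8 = 32 | 2·7+2·6+3·0+3·2 = 32
D: 4·6 = 24 | 2·0+2·0+3·1+3·7 = 24
gcd(4,2,2,3,3) = 1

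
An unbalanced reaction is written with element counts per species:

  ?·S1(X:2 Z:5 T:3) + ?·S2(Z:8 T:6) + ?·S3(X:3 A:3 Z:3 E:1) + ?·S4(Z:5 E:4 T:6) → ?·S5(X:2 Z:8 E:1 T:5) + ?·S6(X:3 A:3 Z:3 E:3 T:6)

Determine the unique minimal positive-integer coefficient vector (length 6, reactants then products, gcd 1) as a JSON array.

X: 6·2+1·0+1·3+2·0 = 15 | 6·2+1·3 = 15
A: 6·0+1·0+1·3+2·0 = 3 | 6·0+1·3 = 3
Z: 6·5+1·8+1·3+2·5 = 51 | 6·8+1·3 = 51
E: 6·0+1·0+1·1+2·4 = 9 | 6·1+1·3 = 9
T: 6·3+1·6+1·0+2·6 = 36 | 6·5+1·6 = 36
gcd(6,1,1,2,6,1) = 1

Coefficients: [6, 1, 1, 2, 6, 1]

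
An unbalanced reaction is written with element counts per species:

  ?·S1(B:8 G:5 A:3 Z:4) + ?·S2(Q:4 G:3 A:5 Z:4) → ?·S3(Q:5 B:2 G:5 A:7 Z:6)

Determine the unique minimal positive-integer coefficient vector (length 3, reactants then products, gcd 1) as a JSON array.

Q: 1·0+5·4 = 20 | 4·5 = 20
B: 1·8+5·0 = 8 | 4·2 = 8
G: 1·5+5·3 = 20 | 4·5 = 20
A: 1·3+5·5 = 28 | 4·7 = 28
Z: 1·4+5·4 = 24 | 4·6 = 24
gcd(1,5,4) = 1

Coefficients: [1, 5, 4]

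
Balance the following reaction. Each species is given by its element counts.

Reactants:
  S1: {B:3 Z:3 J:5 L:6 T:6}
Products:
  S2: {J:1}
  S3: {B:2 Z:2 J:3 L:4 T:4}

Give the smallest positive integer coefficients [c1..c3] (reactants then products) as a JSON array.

Coefficients: [2, 1, 3]

B: 2·3 = 6 | 1·0+3·2 = 6
Z: 2·3 = 6 | 1·0+3·2 = 6
J: 2·5 = 10 | 1·1+3·3 = 10
L: 2·6 = 12 | 1·0+3·4 = 12
T: 2·6 = 12 | 1·0+3·4 = 12
gcd(2,1,3) = 1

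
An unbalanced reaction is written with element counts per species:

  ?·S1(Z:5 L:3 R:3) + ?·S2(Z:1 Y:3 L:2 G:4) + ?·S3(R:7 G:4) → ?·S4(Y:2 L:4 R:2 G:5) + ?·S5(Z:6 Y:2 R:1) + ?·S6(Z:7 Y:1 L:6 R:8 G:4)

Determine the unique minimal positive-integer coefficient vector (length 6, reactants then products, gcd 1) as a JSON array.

Coefficients: [4, 5, 1, 4, 3, 1]

Z: 4·5+5·1+1·0 = 25 | 4·0+3·6+1·7 = 25
Y: 4·0+5·3+1·0 = 15 | 4·2+3·2+1·1 = 15
L: 4·3+5·2+1·0 = 22 | 4·4+3·0+1·6 = 22
R: 4·3+5·0+1·7 = 19 | 4·2+3·1+1·8 = 19
G: 4·0+5·4+1·4 = 24 | 4·5+3·0+1·4 = 24
gcd(4,5,1,4,3,1) = 1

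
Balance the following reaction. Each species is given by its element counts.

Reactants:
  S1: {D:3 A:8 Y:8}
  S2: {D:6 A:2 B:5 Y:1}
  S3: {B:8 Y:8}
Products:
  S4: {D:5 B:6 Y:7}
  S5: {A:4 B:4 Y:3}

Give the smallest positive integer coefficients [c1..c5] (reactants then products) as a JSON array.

Coefficients: [2, 4, 5, 6, 6]

D: 2·3+4·6+5·0 = 30 | 6·5+6·0 = 30
A: 2·8+4·2+5·0 = 24 | 6·0+6·4 = 24
B: 2·0+4·5+5·8 = 60 | 6·6+6·4 = 60
Y: 2·8+4·1+5·8 = 60 | 6·7+6·3 = 60
gcd(2,4,5,6,6) = 1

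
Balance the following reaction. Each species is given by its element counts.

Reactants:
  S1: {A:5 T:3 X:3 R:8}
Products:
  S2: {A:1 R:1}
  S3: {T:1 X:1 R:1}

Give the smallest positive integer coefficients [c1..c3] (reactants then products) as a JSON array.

A: 1·5 = 5 | 5·1+3·0 = 5
T: 1·3 = 3 | 5·0+3·1 = 3
X: 1·3 = 3 | 5·0+3·1 = 3
R: 1·8 = 8 | 5·1+3·1 = 8
gcd(1,5,3) = 1

Coefficients: [1, 5, 3]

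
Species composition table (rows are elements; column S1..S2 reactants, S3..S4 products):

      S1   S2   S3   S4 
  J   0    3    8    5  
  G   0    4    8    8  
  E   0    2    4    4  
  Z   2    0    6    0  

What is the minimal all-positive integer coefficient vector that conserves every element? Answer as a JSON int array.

Coefficients: [3, 6, 1, 2]

J: 3·0+6·3 = 18 | 1·8+2·5 = 18
G: 3·0+6·4 = 24 | 1·8+2·8 = 24
E: 3·0+6·2 = 12 | 1·4+2·4 = 12
Z: 3·2+6·0 = 6 | 1·6+2·0 = 6
gcd(3,6,1,2) = 1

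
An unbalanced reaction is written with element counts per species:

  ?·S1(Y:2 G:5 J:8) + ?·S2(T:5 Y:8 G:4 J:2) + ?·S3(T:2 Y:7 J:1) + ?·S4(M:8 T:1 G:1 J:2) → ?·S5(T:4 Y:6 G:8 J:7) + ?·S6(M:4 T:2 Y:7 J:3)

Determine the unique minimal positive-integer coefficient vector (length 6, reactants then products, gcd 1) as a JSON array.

M: 5·0+5·0+4·0+3·8 = 24 | 6·0+6·4 = 24
T: 5·0+5·5+4·2+3·1 = 36 | 6·4+6·2 = 36
Y: 5·2+5·8+4·7+3·0 = 78 | 6·6+6·7 = 78
G: 5·5+5·4+4·0+3·1 = 48 | 6·8+6·0 = 48
J: 5·8+5·2+4·1+3·2 = 60 | 6·7+6·3 = 60
gcd(5,5,4,3,6,6) = 1

Coefficients: [5, 5, 4, 3, 6, 6]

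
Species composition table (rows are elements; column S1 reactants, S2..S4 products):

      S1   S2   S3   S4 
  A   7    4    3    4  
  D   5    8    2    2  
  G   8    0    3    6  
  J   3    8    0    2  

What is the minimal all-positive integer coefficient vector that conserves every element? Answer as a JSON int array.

A: 6·7 = 42 | 1·4+6·3+5·4 = 42
D: 6·5 = 30 | 1·8+6·2+5·2 = 30
G: 6·8 = 48 | 1·0+6·3+5·6 = 48
J: 6·3 = 18 | 1·8+6·0+5·2 = 18
gcd(6,1,6,5) = 1

Coefficients: [6, 1, 6, 5]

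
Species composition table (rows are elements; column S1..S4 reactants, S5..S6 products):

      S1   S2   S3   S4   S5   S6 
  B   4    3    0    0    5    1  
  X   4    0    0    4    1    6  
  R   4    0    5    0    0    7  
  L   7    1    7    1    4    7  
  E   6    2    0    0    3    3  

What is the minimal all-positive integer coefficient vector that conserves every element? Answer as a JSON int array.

B: 1·4+6·3+2·0+3·0 = 22 | 4·5+2·1 = 22
X: 1·4+6·0+2·0+3·4 = 16 | 4·1+2·6 = 16
R: 1·4+6·0+2·5+3·0 = 14 | 4·0+2·7 = 14
L: 1·7+6·1+2·7+3·1 = 30 | 4·4+2·7 = 30
E: 1·6+6·2+2·0+3·0 = 18 | 4·3+2·3 = 18
gcd(1,6,2,3,4,2) = 1

Coefficients: [1, 6, 2, 3, 4, 2]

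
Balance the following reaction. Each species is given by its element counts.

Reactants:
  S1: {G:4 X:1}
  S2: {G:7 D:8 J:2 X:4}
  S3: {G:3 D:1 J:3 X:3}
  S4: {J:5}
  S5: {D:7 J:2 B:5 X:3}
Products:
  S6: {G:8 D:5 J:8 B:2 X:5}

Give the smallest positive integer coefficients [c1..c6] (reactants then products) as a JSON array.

G: 6·4+1·7+3·3+5·0+2·0 = 40 | 5·8 = 40
D: 6·0+1·8+3·1+5·0+2·7 = 25 | 5·5 = 25
J: 6·0+1·2+3·3+5·5+2·2 = 40 | 5·8 = 40
B: 6·0+1·0+3·0+5·0+2·5 = 10 | 5·2 = 10
X: 6·1+1·4+3·3+5·0+2·3 = 25 | 5·5 = 25
gcd(6,1,3,5,2,5) = 1

Coefficients: [6, 1, 3, 5, 2, 5]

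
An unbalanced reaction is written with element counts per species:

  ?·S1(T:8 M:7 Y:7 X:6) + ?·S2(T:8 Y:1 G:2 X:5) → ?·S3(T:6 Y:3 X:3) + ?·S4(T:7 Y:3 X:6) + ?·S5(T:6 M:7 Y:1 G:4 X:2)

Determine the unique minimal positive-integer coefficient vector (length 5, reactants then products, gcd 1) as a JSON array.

Coefficients: [3, 6, 2, 6, 3]

T: 3·8+6·8 = 72 | 2·6+6·7+3·6 = 72
M: 3·7+6·0 = 21 | 2·0+6·0+3·7 = 21
Y: 3·7+6·1 = 27 | 2·3+6·3+3·1 = 27
G: 3·0+6·2 = 12 | 2·0+6·0+3·4 = 12
X: 3·6+6·5 = 48 | 2·3+6·6+3·2 = 48
gcd(3,6,2,6,3) = 1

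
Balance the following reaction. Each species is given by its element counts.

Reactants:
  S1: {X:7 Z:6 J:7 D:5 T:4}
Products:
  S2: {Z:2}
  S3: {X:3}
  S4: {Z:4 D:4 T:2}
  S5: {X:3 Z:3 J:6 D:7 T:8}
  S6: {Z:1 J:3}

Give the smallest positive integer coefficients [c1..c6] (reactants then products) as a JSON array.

X: 3·7 = 21 | 1·0+6·3+2·0+1·3+5·0 = 21
Z: 3·6 = 18 | 1·2+6·0+2·4+1·3+5·1 = 18
J: 3·7 = 21 | 1·0+6·0+2·0+1·6+5·3 = 21
D: 3·5 = 15 | 1·0+6·0+2·4+1·7+5·0 = 15
T: 3·4 = 12 | 1·0+6·0+2·2+1·8+5·0 = 12
gcd(3,1,6,2,1,5) = 1

Coefficients: [3, 1, 6, 2, 1, 5]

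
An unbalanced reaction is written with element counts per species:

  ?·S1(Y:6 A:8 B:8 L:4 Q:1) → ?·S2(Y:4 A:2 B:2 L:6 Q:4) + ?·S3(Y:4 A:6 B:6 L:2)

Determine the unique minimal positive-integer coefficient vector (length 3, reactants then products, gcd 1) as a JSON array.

Coefficients: [4, 1, 5]

Y: 4·6 = 24 | 1·4+5·4 = 24
A: 4·8 = 32 | 1·2+5·6 = 32
B: 4·8 = 32 | 1·2+5·6 = 32
L: 4·4 = 16 | 1·6+5·2 = 16
Q: 4·1 = 4 | 1·4+5·0 = 4
gcd(4,1,5) = 1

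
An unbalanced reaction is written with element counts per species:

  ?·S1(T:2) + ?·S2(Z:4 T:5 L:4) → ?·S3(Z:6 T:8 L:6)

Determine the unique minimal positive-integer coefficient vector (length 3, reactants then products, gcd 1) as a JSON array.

Coefficients: [1, 6, 4]

Z: 1·0+6·4 = 24 | 4·6 = 24
T: 1·2+6·5 = 32 | 4·8 = 32
L: 1·0+6·4 = 24 | 4·6 = 24
gcd(1,6,4) = 1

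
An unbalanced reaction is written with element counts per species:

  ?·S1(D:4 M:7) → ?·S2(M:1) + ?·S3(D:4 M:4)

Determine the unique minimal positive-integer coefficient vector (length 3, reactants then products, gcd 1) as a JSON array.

D: 1·4 = 4 | 3·0+1·4 = 4
M: 1·7 = 7 | 3·1+1·4 = 7
gcd(1,3,1) = 1

Coefficients: [1, 3, 1]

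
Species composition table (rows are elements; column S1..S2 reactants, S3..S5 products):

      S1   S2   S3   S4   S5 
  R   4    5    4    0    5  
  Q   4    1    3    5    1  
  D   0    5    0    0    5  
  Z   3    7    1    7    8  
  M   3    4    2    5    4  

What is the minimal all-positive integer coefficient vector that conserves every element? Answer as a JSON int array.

R: 5·4+3·5 = 35 | 5·4+1·0+3·5 = 35
Q: 5·4+3·1 = 23 | 5·3+1·5+3·1 = 23
D: 5·0+3·5 = 15 | 5·0+1·0+3·5 = 15
Z: 5·3+3·7 = 36 | 5·1+1·7+3·8 = 36
M: 5·3+3·4 = 27 | 5·2+1·5+3·4 = 27
gcd(5,3,5,1,3) = 1

Coefficients: [5, 3, 5, 1, 3]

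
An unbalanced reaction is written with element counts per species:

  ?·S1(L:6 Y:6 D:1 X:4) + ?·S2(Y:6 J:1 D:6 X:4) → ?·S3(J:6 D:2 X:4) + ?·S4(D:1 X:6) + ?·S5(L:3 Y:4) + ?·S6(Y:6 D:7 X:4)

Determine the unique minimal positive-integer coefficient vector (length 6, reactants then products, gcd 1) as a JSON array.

L: 3·6+6·0 = 18 | 1·0+2·0+6·3+5·0 = 18
Y: 3·6+6·6 = 54 | 1·0+2·0+6·4+5·6 = 54
J: 3·0+6·1 = 6 | 1·6+2·0+6·0+5·0 = 6
D: 3·1+6·6 = 39 | 1·2+2·1+6·0+5·7 = 39
X: 3·4+6·4 = 36 | 1·4+2·6+6·0+5·4 = 36
gcd(3,6,1,2,6,5) = 1

Coefficients: [3, 6, 1, 2, 6, 5]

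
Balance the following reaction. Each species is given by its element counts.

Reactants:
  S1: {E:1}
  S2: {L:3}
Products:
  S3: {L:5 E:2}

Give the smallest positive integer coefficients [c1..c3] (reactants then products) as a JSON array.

Coefficients: [6, 5, 3]

L: 6·0+5·3 = 15 | 3·5 = 15
E: 6·1+5·0 = 6 | 3·2 = 6
gcd(6,5,3) = 1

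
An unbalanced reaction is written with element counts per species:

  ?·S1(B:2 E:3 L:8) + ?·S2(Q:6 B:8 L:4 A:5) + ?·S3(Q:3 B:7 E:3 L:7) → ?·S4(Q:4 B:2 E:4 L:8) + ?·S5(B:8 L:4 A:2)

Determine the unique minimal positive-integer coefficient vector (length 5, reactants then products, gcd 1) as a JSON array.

Q: 4·0+2·6+4·3 = 24 | 6·4+5·0 = 24
B: 4·2+2·8+4·7 = 52 | 6·2+5·8 = 52
E: 4·3+2·0+4·3 = 24 | 6·4+5·0 = 24
L: 4·8+2·4+4·7 = 68 | 6·8+5·4 = 68
A: 4·0+2·5+4·0 = 10 | 6·0+5·2 = 10
gcd(4,2,4,6,5) = 1

Coefficients: [4, 2, 4, 6, 5]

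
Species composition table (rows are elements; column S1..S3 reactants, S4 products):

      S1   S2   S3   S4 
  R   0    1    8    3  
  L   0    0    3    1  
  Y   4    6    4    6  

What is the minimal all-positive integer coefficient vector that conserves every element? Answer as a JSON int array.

R: 2·0+1·1+1·8 = 9 | 3·3 = 9
L: 2·0+1·0+1·3 = 3 | 3·1 = 3
Y: 2·4+1·6+1·4 = 18 | 3·6 = 18
gcd(2,1,1,3) = 1

Coefficients: [2, 1, 1, 3]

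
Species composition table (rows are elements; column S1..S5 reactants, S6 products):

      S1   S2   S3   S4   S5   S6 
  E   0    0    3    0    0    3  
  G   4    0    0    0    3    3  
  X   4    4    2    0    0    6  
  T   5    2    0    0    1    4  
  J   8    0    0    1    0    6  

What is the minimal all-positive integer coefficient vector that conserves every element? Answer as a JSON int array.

Coefficients: [3, 2, 5, 6, 1, 5]

E: 3·0+2·0+5·3+6·0+1·0 = 15 | 5·3 = 15
G: 3·4+2·0+5·0+6·0+1·3 = 15 | 5·3 = 15
X: 3·4+2·4+5·2+6·0+1·0 = 30 | 5·6 = 30
T: 3·5+2·2+5·0+6·0+1·1 = 20 | 5·4 = 20
J: 3·8+2·0+5·0+6·1+1·0 = 30 | 5·6 = 30
gcd(3,2,5,6,1,5) = 1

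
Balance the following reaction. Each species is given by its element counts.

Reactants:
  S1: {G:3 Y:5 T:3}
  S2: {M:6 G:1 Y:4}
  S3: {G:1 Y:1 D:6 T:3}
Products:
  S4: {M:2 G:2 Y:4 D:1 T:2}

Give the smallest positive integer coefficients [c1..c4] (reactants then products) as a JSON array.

Coefficients: [3, 2, 1, 6]

M: 3·0+2·6+1·0 = 12 | 6·2 = 12
G: 3·3+2·1+1·1 = 12 | 6·2 = 12
Y: 3·5+2·4+1·1 = 24 | 6·4 = 24
D: 3·0+2·0+1·6 = 6 | 6·1 = 6
T: 3·3+2·0+1·3 = 12 | 6·2 = 12
gcd(3,2,1,6) = 1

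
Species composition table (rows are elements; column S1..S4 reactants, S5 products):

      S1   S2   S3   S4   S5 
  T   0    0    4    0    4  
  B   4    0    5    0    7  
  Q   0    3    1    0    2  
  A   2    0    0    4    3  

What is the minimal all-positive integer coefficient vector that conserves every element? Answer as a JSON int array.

Coefficients: [3, 2, 6, 3, 6]

T: 3·0+2·0+6·4+3·0 = 24 | 6·4 = 24
B: 3·4+2·0+6·5+3·0 = 42 | 6·7 = 42
Q: 3·0+2·3+6·1+3·0 = 12 | 6·2 = 12
A: 3·2+2·0+6·0+3·4 = 18 | 6·3 = 18
gcd(3,2,6,3,6) = 1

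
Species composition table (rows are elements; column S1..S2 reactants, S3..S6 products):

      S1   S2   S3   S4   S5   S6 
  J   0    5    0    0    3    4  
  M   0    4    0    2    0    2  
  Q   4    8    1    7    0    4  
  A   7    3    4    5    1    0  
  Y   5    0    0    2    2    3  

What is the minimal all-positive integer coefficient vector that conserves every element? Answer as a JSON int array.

J: 6·0+5·5 = 25 | 6·0+6·0+3·3+4·4 = 25
M: 6·0+5·4 = 20 | 6·0+6·2+3·0+4·2 = 20
Q: 6·4+5·8 = 64 | 6·1+6·7+3·0+4·4 = 64
A: 6·7+5·3 = 57 | 6·4+6·5+3·1+4·0 = 57
Y: 6·5+5·0 = 30 | 6·0+6·2+3·2+4·3 = 30
gcd(6,5,6,6,3,4) = 1

Coefficients: [6, 5, 6, 6, 3, 4]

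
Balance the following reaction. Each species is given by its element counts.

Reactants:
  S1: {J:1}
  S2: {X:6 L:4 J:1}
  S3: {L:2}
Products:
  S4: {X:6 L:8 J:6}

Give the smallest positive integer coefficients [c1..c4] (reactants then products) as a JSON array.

Coefficients: [5, 1, 2, 1]

X: 5·0+1·6+2·0 = 6 | 1·6 = 6
L: 5·0+1·4+2·2 = 8 | 1·8 = 8
J: 5·1+1·1+2·0 = 6 | 1·6 = 6
gcd(5,1,2,1) = 1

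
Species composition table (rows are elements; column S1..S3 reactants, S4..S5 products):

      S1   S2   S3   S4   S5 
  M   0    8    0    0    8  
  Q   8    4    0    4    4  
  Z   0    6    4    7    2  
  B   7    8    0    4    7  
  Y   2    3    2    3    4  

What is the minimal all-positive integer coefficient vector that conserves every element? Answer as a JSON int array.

Coefficients: [2, 2, 5, 4, 2]

M: 2·0+2·8+5·0 = 16 | 4·0+2·8 = 16
Q: 2·8+2·4+5·0 = 24 | 4·4+2·4 = 24
Z: 2·0+2·6+5·4 = 32 | 4·7+2·2 = 32
B: 2·7+2·8+5·0 = 30 | 4·4+2·7 = 30
Y: 2·2+2·3+5·2 = 20 | 4·3+2·4 = 20
gcd(2,2,5,4,2) = 1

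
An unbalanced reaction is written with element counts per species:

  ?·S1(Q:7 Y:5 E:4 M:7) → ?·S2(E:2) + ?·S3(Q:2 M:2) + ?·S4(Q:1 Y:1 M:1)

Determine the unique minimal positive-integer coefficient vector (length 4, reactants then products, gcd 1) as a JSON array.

Q: 1·7 = 7 | 2·0+1·2+5·1 = 7
Y: 1·5 = 5 | 2·0+1·0+5·1 = 5
E: 1·4 = 4 | 2·2+1·0+5·0 = 4
M: 1·7 = 7 | 2·0+1·2+5·1 = 7
gcd(1,2,1,5) = 1

Coefficients: [1, 2, 1, 5]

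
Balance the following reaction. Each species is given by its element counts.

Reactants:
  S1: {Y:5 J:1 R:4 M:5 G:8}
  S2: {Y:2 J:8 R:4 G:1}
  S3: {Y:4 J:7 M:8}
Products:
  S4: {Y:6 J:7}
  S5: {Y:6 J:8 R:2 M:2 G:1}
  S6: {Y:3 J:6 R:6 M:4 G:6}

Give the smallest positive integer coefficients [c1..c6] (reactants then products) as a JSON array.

Coefficients: [4, 6, 1, 1, 2, 6]

Y: 4·5+6·2+1·4 = 36 | 1·6+2·6+6·3 = 36
J: 4·1+6·8+1·7 = 59 | 1·7+2·8+6·6 = 59
R: 4·4+6·4+1·0 = 40 | 1·0+2·2+6·6 = 40
M: 4·5+6·0+1·8 = 28 | 1·0+2·2+6·4 = 28
G: 4·8+6·1+1·0 = 38 | 1·0+2·1+6·6 = 38
gcd(4,6,1,1,2,6) = 1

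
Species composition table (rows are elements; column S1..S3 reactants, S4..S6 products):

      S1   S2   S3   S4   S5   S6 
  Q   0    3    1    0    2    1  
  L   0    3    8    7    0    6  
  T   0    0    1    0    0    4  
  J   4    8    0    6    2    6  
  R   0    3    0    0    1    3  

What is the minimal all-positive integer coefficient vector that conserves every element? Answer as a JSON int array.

Q: 6·0+3·3+4·1 = 13 | 5·0+6·2+1·1 = 13
L: 6·0+3·3+4·8 = 41 | 5·7+6·0+1·6 = 41
T: 6·0+3·0+4·1 = 4 | 5·0+6·0+1·4 = 4
J: 6·4+3·8+4·0 = 48 | 5·6+6·2+1·6 = 48
R: 6·0+3·3+4·0 = 9 | 5·0+6·1+1·3 = 9
gcd(6,3,4,5,6,1) = 1

Coefficients: [6, 3, 4, 5, 6, 1]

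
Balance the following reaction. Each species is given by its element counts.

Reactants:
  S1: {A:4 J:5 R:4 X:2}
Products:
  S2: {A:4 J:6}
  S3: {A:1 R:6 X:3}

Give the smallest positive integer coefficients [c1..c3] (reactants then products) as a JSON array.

Coefficients: [6, 5, 4]

A: 6·4 = 24 | 5·4+4·1 = 24
J: 6·5 = 30 | 5·6+4·0 = 30
R: 6·4 = 24 | 5·0+4·6 = 24
X: 6·2 = 12 | 5·0+4·3 = 12
gcd(6,5,4) = 1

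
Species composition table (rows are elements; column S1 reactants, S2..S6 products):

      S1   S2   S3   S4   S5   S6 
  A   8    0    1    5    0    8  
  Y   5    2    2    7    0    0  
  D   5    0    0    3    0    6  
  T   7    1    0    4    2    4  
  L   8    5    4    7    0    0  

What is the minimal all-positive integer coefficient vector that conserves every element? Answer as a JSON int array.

A: 3·8 = 24 | 1·0+3·1+1·5+4·0+2·8 = 24
Y: 3·5 = 15 | 1·2+3·2+1·7+4·0+2·0 = 15
D: 3·5 = 15 | 1·0+3·0+1·3+4·0+2·6 = 15
T: 3·7 = 21 | 1·1+3·0+1·4+4·2+2·4 = 21
L: 3·8 = 24 | 1·5+3·4+1·7+4·0+2·0 = 24
gcd(3,1,3,1,4,2) = 1

Coefficients: [3, 1, 3, 1, 4, 2]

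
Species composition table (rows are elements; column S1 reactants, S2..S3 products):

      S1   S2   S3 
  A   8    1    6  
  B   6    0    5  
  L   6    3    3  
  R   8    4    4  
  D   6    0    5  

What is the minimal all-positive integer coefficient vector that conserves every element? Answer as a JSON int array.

A: 5·8 = 40 | 4·1+6·6 = 40
B: 5·6 = 30 | 4·0+6·5 = 30
L: 5·6 = 30 | 4·3+6·3 = 30
R: 5·8 = 40 | 4·4+6·4 = 40
D: 5·6 = 30 | 4·0+6·5 = 30
gcd(5,4,6) = 1

Coefficients: [5, 4, 6]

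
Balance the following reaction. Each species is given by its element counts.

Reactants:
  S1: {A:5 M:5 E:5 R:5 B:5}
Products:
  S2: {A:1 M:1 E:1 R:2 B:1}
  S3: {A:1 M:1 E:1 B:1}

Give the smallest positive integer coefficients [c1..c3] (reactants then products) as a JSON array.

A: 2·5 = 10 | 5·1+5·1 = 10
M: 2·5 = 10 | 5·1+5·1 = 10
E: 2·5 = 10 | 5·1+5·1 = 10
R: 2·5 = 10 | 5·2+5·0 = 10
B: 2·5 = 10 | 5·1+5·1 = 10
gcd(2,5,5) = 1

Coefficients: [2, 5, 5]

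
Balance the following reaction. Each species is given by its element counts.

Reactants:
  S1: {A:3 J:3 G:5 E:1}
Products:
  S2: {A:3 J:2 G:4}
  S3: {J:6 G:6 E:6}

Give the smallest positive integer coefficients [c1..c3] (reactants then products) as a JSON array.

A: 6·3 = 18 | 6·3+1·0 = 18
J: 6·3 = 18 | 6·2+1·6 = 18
G: 6·5 = 30 | 6·4+1·6 = 30
E: 6·1 = 6 | 6·0+1·6 = 6
gcd(6,6,1) = 1

Coefficients: [6, 6, 1]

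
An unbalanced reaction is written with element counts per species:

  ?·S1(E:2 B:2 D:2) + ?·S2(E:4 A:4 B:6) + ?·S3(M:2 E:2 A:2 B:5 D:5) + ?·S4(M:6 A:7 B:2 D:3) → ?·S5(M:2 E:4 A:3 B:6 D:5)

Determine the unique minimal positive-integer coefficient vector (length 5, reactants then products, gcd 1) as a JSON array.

Coefficients: [6, 1, 2, 1, 5]

M: 6·0+1·0+2·2+1·6 = 10 | 5·2 = 10
E: 6·2+1·4+2·2+1·0 = 20 | 5·4 = 20
A: 6·0+1·4+2·2+1·7 = 15 | 5·3 = 15
B: 6·2+1·6+2·5+1·2 = 30 | 5·6 = 30
D: 6·2+1·0+2·5+1·3 = 25 | 5·5 = 25
gcd(6,1,2,1,5) = 1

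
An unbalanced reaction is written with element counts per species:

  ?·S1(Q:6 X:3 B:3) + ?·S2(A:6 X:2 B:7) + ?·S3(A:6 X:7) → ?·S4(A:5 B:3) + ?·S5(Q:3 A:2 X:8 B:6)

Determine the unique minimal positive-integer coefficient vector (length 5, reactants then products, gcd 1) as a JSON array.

Q: 1·6+3·0+1·0 = 6 | 4·0+2·3 = 6
A: 1·0+3·6+1·6 = 24 | 4·5+2·2 = 24
X: 1·3+3·2+1·7 = 16 | 4·0+2·8 = 16
B: 1·3+3·7+1·0 = 24 | 4·3+2·6 = 24
gcd(1,3,1,4,2) = 1

Coefficients: [1, 3, 1, 4, 2]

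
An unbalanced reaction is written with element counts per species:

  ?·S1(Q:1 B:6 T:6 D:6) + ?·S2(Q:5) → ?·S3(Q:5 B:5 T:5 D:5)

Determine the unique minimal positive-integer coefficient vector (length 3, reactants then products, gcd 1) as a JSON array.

Q: 5·1+5·5 = 30 | 6·5 = 30
B: 5·6+5·0 = 30 | 6·5 = 30
T: 5·6+5·0 = 30 | 6·5 = 30
D: 5·6+5·0 = 30 | 6·5 = 30
gcd(5,5,6) = 1

Coefficients: [5, 5, 6]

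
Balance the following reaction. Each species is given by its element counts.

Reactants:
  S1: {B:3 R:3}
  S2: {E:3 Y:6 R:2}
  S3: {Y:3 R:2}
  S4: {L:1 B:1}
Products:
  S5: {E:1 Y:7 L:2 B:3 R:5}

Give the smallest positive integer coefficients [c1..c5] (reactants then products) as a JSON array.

Coefficients: [1, 1, 5, 6, 3]

E: 1·0+1·3+5·0+6·0 = 3 | 3·1 = 3
Y: 1·0+1·6+5·3+6·0 = 21 | 3·7 = 21
L: 1·0+1·0+5·0+6·1 = 6 | 3·2 = 6
B: 1·3+1·0+5·0+6·1 = 9 | 3·3 = 9
R: 1·3+1·2+5·2+6·0 = 15 | 3·5 = 15
gcd(1,1,5,6,3) = 1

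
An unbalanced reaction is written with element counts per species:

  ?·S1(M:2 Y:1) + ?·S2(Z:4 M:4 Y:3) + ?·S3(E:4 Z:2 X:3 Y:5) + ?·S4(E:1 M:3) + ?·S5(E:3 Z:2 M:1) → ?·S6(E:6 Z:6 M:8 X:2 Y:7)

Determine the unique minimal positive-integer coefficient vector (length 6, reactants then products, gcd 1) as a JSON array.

Coefficients: [5, 2, 2, 1, 3, 3]

E: 5·0+2·0+2·4+1·1+3·3 = 18 | 3·6 = 18
Z: 5·0+2·4+2·2+1·0+3·2 = 18 | 3·6 = 18
M: 5·2+2·4+2·0+1·3+3·1 = 24 | 3·8 = 24
X: 5·0+2·0+2·3+1·0+3·0 = 6 | 3·2 = 6
Y: 5·1+2·3+2·5+1·0+3·0 = 21 | 3·7 = 21
gcd(5,2,2,1,3,3) = 1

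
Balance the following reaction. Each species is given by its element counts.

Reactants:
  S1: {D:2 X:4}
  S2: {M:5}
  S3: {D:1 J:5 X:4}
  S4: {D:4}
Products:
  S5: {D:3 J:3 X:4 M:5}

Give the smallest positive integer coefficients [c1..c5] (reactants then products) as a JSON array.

Coefficients: [2, 5, 3, 2, 5]

D: 2·2+5·0+3·1+2·4 = 15 | 5·3 = 15
J: 2·0+5·0+3·5+2·0 = 15 | 5·3 = 15
X: 2·4+5·0+3·4+2·0 = 20 | 5·4 = 20
M: 2·0+5·5+3·0+2·0 = 25 | 5·5 = 25
gcd(2,5,3,2,5) = 1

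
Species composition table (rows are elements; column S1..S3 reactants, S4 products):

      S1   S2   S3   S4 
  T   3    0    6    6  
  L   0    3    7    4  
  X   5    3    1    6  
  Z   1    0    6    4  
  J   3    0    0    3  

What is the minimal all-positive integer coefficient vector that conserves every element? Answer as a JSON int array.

Coefficients: [6, 1, 3, 6]

T: 6·3+1·0+3·6 = 36 | 6·6 = 36
L: 6·0+1·3+3·7 = 24 | 6·4 = 24
X: 6·5+1·3+3·1 = 36 | 6·6 = 36
Z: 6·1+1·0+3·6 = 24 | 6·4 = 24
J: 6·3+1·0+3·0 = 18 | 6·3 = 18
gcd(6,1,3,6) = 1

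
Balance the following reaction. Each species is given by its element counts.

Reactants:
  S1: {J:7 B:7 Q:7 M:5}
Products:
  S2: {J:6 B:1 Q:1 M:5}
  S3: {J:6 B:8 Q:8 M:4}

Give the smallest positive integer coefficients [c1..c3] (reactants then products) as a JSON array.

Coefficients: [6, 2, 5]

J: 6·7 = 42 | 2·6+5·6 = 42
B: 6·7 = 42 | 2·1+5·8 = 42
Q: 6·7 = 42 | 2·1+5·8 = 42
M: 6·5 = 30 | 2·5+5·4 = 30
gcd(6,2,5) = 1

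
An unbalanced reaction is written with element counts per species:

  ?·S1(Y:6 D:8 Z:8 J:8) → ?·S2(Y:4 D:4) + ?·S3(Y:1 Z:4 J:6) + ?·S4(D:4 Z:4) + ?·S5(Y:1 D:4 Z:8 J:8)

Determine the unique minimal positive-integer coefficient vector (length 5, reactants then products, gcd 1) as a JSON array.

Coefficients: [5, 6, 4, 2, 2]

Y: 5·6 = 30 | 6·4+4·1+2·0+2·1 = 30
D: 5·8 = 40 | 6·4+4·0+2·4+2·4 = 40
Z: 5·8 = 40 | 6·0+4·4+2·4+2·8 = 40
J: 5·8 = 40 | 6·0+4·6+2·0+2·8 = 40
gcd(5,6,4,2,2) = 1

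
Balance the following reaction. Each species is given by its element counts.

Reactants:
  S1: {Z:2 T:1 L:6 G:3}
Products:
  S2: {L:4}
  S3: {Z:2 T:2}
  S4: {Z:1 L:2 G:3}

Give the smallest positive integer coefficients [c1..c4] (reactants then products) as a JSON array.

Coefficients: [2, 2, 1, 2]

Z: 2·2 = 4 | 2·0+1·2+2·1 = 4
T: 2·1 = 2 | 2·0+1·2+2·0 = 2
L: 2·6 = 12 | 2·4+1·0+2·2 = 12
G: 2·3 = 6 | 2·0+1·0+2·3 = 6
gcd(2,2,1,2) = 1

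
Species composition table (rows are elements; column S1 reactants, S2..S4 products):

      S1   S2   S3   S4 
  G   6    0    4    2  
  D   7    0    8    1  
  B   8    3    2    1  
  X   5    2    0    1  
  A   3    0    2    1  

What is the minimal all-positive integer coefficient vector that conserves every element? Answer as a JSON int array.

G: 3·6 = 18 | 5·0+2·4+5·2 = 18
D: 3·7 = 21 | 5·0+2·8+5·1 = 21
B: 3·8 = 24 | 5·3+2·2+5·1 = 24
X: 3·5 = 15 | 5·2+2·0+5·1 = 15
A: 3·3 = 9 | 5·0+2·2+5·1 = 9
gcd(3,5,2,5) = 1

Coefficients: [3, 5, 2, 5]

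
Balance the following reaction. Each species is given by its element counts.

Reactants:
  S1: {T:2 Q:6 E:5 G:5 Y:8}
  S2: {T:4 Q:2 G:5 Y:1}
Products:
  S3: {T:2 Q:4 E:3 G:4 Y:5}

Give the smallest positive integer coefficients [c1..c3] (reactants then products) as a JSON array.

T: 3·2+1·4 = 10 | 5·2 = 10
Q: 3·6+1·2 = 20 | 5·4 = 20
E: 3·5+1·0 = 15 | 5·3 = 15
G: 3·5+1·5 = 20 | 5·4 = 20
Y: 3·8+1·1 = 25 | 5·5 = 25
gcd(3,1,5) = 1

Coefficients: [3, 1, 5]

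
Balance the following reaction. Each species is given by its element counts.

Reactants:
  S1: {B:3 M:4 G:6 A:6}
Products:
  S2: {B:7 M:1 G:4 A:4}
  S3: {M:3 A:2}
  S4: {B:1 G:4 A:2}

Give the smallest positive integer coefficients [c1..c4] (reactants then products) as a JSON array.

Coefficients: [4, 1, 5, 5]

B: 4·3 = 12 | 1·7+5·0+5·1 = 12
M: 4·4 = 16 | 1·1+5·3+5·0 = 16
G: 4·6 = 24 | 1·4+5·0+5·4 = 24
A: 4·6 = 24 | 1·4+5·2+5·2 = 24
gcd(4,1,5,5) = 1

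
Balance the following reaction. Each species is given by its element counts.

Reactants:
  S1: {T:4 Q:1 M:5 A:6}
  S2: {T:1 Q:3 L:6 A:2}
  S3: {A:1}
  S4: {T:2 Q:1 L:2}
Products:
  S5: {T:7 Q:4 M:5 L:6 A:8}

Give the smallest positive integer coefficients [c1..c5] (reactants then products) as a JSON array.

Coefficients: [5, 3, 4, 6, 5]

T: 5·4+3·1+4·0+6·2 = 35 | 5·7 = 35
Q: 5·1+3·3+4·0+6·1 = 20 | 5·4 = 20
M: 5·5+3·0+4·0+6·0 = 25 | 5·5 = 25
L: 5·0+3·6+4·0+6·2 = 30 | 5·6 = 30
A: 5·6+3·2+4·1+6·0 = 40 | 5·8 = 40
gcd(5,3,4,6,5) = 1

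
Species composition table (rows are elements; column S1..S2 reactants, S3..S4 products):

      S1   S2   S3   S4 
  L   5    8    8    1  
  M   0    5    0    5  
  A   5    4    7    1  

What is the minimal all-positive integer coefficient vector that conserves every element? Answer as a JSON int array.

L: 5·5+1·8 = 33 | 4·8+1·1 = 33
M: 5·0+1·5 = 5 | 4·0+1·5 = 5
A: 5·5+1·4 = 29 | 4·7+1·1 = 29
gcd(5,1,4,1) = 1

Coefficients: [5, 1, 4, 1]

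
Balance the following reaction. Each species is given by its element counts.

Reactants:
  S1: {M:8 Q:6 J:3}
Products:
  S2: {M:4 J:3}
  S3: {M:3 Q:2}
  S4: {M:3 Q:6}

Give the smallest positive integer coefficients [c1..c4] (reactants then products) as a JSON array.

Coefficients: [6, 6, 3, 5]

M: 6·8 = 48 | 6·4+3·3+5·3 = 48
Q: 6·6 = 36 | 6·0+3·2+5·6 = 36
J: 6·3 = 18 | 6·3+3·0+5·0 = 18
gcd(6,6,3,5) = 1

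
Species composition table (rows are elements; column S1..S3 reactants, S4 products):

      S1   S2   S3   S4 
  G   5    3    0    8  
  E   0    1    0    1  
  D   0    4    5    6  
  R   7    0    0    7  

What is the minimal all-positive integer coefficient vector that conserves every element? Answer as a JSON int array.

Coefficients: [5, 5, 2, 5]

G: 5·5+5·3+2·0 = 40 | 5·8 = 40
E: 5·0+5·1+2·0 = 5 | 5·1 = 5
D: 5·0+5·4+2·5 = 30 | 5·6 = 30
R: 5·7+5·0+2·0 = 35 | 5·7 = 35
gcd(5,5,2,5) = 1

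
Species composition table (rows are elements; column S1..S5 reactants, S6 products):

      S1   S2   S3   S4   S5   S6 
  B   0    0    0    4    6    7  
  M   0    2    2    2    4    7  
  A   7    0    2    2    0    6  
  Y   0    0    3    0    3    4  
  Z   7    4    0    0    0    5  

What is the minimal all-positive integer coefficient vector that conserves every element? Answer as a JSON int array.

Coefficients: [2, 4, 5, 6, 3, 6]

B: 2·0+4·0+5·0+6·4+3·6 = 42 | 6·7 = 42
M: 2·0+4·2+5·2+6·2+3·4 = 42 | 6·7 = 42
A: 2·7+4·0+5·2+6·2+3·0 = 36 | 6·6 = 36
Y: 2·0+4·0+5·3+6·0+3·3 = 24 | 6·4 = 24
Z: 2·7+4·4+5·0+6·0+3·0 = 30 | 6·5 = 30
gcd(2,4,5,6,3,6) = 1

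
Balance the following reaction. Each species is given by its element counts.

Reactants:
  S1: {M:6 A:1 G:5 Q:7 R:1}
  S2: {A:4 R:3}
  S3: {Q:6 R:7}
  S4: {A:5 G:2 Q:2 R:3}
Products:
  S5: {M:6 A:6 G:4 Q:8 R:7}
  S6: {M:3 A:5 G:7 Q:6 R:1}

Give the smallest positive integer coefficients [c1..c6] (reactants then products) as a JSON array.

M: 6·6+6·0+1·0+2·0 = 36 | 5·6+2·3 = 36
A: 6·1+6·4+1·0+2·5 = 40 | 5·6+2·5 = 40
G: 6·5+6·0+1·0+2·2 = 34 | 5·4+2·7 = 34
Q: 6·7+6·0+1·6+2·2 = 52 | 5·8+2·6 = 52
R: 6·1+6·3+1·7+2·3 = 37 | 5·7+2·1 = 37
gcd(6,6,1,2,5,2) = 1

Coefficients: [6, 6, 1, 2, 5, 2]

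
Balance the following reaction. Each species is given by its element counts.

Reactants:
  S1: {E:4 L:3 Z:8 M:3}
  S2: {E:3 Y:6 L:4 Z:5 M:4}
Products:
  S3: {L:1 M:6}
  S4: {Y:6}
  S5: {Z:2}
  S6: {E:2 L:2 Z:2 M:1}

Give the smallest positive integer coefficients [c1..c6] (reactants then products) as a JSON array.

Coefficients: [1, 2, 1, 2, 4, 5]

E: 1·4+2·3 = 10 | 1·0+2·0+4·0+5·2 = 10
Y: 1·0+2·6 = 12 | 1·0+2·6+4·0+5·0 = 12
L: 1·3+2·4 = 11 | 1·1+2·0+4·0+5·2 = 11
Z: 1·8+2·5 = 18 | 1·0+2·0+4·2+5·2 = 18
M: 1·3+2·4 = 11 | 1·6+2·0+4·0+5·1 = 11
gcd(1,2,1,2,4,5) = 1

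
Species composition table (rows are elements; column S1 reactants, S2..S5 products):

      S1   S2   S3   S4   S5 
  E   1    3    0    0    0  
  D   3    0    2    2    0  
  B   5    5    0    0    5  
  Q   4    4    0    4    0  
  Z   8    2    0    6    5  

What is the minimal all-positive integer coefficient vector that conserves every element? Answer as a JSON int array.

Coefficients: [6, 2, 5, 4, 4]

E: 6·1 = 6 | 2·3+5·0+4·0+4·0 = 6
D: 6·3 = 18 | 2·0+5·2+4·2+4·0 = 18
B: 6·5 = 30 | 2·5+5·0+4·0+4·5 = 30
Q: 6·4 = 24 | 2·4+5·0+4·4+4·0 = 24
Z: 6·8 = 48 | 2·2+5·0+4·6+4·5 = 48
gcd(6,2,5,4,4) = 1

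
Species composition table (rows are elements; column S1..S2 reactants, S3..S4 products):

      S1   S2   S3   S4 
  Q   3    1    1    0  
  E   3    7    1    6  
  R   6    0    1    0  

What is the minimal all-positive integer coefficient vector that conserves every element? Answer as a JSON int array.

Coefficients: [1, 3, 6, 3]

Q: 1·3+3·1 = 6 | 6·1+3·0 = 6
E: 1·3+3·7 = 24 | 6·1+3·6 = 24
R: 1·6+3·0 = 6 | 6·1+3·0 = 6
gcd(1,3,6,3) = 1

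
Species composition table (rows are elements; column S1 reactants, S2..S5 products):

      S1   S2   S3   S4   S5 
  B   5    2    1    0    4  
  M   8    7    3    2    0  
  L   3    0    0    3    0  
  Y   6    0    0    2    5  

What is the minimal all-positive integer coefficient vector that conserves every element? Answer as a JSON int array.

B: 5·5 = 25 | 3·2+3·1+5·0+4·4 = 25
M: 5·8 = 40 | 3·7+3·3+5·2+4·0 = 40
L: 5·3 = 15 | 3·0+3·0+5·3+4·0 = 15
Y: 5·6 = 30 | 3·0+3·0+5·2+4·5 = 30
gcd(5,3,3,5,4) = 1

Coefficients: [5, 3, 3, 5, 4]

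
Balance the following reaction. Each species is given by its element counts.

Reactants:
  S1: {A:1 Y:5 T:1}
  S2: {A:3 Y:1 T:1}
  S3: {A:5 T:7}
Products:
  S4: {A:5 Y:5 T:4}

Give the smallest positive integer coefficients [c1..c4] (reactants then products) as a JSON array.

Coefficients: [5, 5, 2, 6]

A: 5·1+5·3+2·5 = 30 | 6·5 = 30
Y: 5·5+5·1+2·0 = 30 | 6·5 = 30
T: 5·1+5·1+2·7 = 24 | 6·4 = 24
gcd(5,5,2,6) = 1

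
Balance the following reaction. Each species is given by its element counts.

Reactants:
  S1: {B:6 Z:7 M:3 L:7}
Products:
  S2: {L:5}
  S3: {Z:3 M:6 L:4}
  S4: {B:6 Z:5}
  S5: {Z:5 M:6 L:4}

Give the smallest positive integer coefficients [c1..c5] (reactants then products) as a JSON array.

Coefficients: [4, 4, 1, 4, 1]

B: 4·6 = 24 | 4·0+1·0+4·6+1·0 = 24
Z: 4·7 = 28 | 4·0+1·3+4·5+1·5 = 28
M: 4·3 = 12 | 4·0+1·6+4·0+1·6 = 12
L: 4·7 = 28 | 4·5+1·4+4·0+1·4 = 28
gcd(4,4,1,4,1) = 1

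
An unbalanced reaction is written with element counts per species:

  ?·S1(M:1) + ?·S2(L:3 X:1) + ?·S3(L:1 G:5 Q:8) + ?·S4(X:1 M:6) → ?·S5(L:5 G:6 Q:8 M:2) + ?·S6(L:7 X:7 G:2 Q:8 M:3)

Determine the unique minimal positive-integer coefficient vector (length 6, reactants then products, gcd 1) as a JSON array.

Coefficients: [3, 6, 4, 1, 3, 1]

L: 3·0+6·3+4·1+1·0 = 22 | 3·5+1·7 = 22
X: 3·0+6·1+4·0+1·1 = 7 | 3·0+1·7 = 7
G: 3·0+6·0+4·5+1·0 = 20 | 3·6+1·2 = 20
Q: 3·0+6·0+4·8+1·0 = 32 | 3·8+1·8 = 32
M: 3·1+6·0+4·0+1·6 = 9 | 3·2+1·3 = 9
gcd(3,6,4,1,3,1) = 1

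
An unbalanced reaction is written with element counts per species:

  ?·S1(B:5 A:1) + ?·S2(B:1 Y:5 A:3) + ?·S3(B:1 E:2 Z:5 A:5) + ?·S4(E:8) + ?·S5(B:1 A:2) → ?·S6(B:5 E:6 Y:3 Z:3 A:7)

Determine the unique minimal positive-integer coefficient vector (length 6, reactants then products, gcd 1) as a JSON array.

B: 3·5+3·1+3·1+3·0+4·1 = 25 | 5·5 = 25
E: 3·0+3·0+3·2+3·8+4·0 = 30 | 5·6 = 30
Y: 3·0+3·5+3·0+3·0+4·0 = 15 | 5·3 = 15
Z: 3·0+3·0+3·5+3·0+4·0 = 15 | 5·3 = 15
A: 3·1+3·3+3·5+3·0+4·2 = 35 | 5·7 = 35
gcd(3,3,3,3,4,5) = 1

Coefficients: [3, 3, 3, 3, 4, 5]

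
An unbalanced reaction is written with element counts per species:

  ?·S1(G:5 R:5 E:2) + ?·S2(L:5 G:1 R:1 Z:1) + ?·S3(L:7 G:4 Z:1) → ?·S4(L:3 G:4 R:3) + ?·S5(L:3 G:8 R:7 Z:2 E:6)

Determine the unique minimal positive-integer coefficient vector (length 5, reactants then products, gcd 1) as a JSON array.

L: 3·0+1·5+1·7 = 12 | 3·3+1·3 = 12
G: 3·5+1·1+1·4 = 20 | 3·4+1·8 = 20
R: 3·5+1·1+1·0 = 16 | 3·3+1·7 = 16
Z: 3·0+1·1+1·1 = 2 | 3·0+1·2 = 2
E: 3·2+1·0+1·0 = 6 | 3·0+1·6 = 6
gcd(3,1,1,3,1) = 1

Coefficients: [3, 1, 1, 3, 1]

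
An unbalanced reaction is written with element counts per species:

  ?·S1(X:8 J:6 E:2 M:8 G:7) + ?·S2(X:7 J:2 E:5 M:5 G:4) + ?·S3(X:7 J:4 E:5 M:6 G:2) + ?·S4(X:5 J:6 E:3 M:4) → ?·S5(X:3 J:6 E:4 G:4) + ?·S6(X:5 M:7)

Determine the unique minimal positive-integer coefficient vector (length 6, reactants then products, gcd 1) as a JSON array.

Coefficients: [2, 1, 1, 2, 5, 5]

X: 2·8+1·7+1·7+2·5 = 40 | 5·3+5·5 = 40
J: 2·6+1·2+1·4+2·6 = 30 | 5·6+5·0 = 30
E: 2·2+1·5+1·5+2·3 = 20 | 5·4+5·0 = 20
M: 2·8+1·5+1·6+2·4 = 35 | 5·0+5·7 = 35
G: 2·7+1·4+1·2+2·0 = 20 | 5·4+5·0 = 20
gcd(2,1,1,2,5,5) = 1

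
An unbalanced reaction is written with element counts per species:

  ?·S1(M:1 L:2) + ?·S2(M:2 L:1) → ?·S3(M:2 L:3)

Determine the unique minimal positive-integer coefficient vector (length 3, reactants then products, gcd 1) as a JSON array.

Coefficients: [4, 1, 3]

M: 4·1+1·2 = 6 | 3·2 = 6
L: 4·2+1·1 = 9 | 3·3 = 9
gcd(4,1,3) = 1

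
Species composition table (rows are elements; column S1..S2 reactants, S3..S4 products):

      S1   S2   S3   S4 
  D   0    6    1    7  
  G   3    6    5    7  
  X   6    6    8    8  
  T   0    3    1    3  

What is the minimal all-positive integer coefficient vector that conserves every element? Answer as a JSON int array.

Coefficients: [4, 4, 3, 3]

D: 4·0+4·6 = 24 | 3·1+3·7 = 24
G: 4·3+4·6 = 36 | 3·5+3·7 = 36
X: 4·6+4·6 = 48 | 3·8+3·8 = 48
T: 4·0+4·3 = 12 | 3·1+3·3 = 12
gcd(4,4,3,3) = 1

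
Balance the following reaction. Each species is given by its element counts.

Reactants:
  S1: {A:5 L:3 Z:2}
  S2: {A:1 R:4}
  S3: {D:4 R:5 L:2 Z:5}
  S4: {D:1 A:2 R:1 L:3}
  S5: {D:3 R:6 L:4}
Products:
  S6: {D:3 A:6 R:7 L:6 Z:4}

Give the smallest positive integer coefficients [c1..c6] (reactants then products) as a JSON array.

D: 5·0+3·0+2·4+1·1+2·3 = 15 | 5·3 = 15
A: 5·5+3·1+2·0+1·2+2·0 = 30 | 5·6 = 30
R: 5·0+3·4+2·5+1·1+2·6 = 35 | 5·7 = 35
L: 5·3+3·0+2·2+1·3+2·4 = 30 | 5·6 = 30
Z: 5·2+3·0+2·5+1·0+2·0 = 20 | 5·4 = 20
gcd(5,3,2,1,2,5) = 1

Coefficients: [5, 3, 2, 1, 2, 5]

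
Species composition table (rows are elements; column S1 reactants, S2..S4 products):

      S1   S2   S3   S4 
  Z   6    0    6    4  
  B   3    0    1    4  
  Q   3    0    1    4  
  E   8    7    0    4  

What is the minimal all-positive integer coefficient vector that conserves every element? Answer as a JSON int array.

Z: 5·6 = 30 | 4·0+3·6+3·4 = 30
B: 5·3 = 15 | 4·0+3·1+3·4 = 15
Q: 5·3 = 15 | 4·0+3·1+3·4 = 15
E: 5·8 = 40 | 4·7+3·0+3·4 = 40
gcd(5,4,3,3) = 1

Coefficients: [5, 4, 3, 3]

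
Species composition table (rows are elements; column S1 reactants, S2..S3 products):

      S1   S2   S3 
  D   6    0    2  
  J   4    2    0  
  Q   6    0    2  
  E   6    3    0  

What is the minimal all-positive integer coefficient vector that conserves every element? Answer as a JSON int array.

D: 1·6 = 6 | 2·0+3·2 = 6
J: 1·4 = 4 | 2·2+3·0 = 4
Q: 1·6 = 6 | 2·0+3·2 = 6
E: 1·6 = 6 | 2·3+3·0 = 6
gcd(1,2,3) = 1

Coefficients: [1, 2, 3]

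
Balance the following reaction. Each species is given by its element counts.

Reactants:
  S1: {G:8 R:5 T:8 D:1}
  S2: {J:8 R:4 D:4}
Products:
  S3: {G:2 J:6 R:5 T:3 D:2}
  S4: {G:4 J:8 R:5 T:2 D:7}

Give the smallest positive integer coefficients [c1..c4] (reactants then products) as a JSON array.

Coefficients: [2, 5, 4, 2]

G: 2·8+5·0 = 16 | 4·2+2·4 = 16
J: 2·0+5·8 = 40 | 4·6+2·8 = 40
R: 2·5+5·4 = 30 | 4·5+2·5 = 30
T: 2·8+5·0 = 16 | 4·3+2·2 = 16
D: 2·1+5·4 = 22 | 4·2+2·7 = 22
gcd(2,5,4,2) = 1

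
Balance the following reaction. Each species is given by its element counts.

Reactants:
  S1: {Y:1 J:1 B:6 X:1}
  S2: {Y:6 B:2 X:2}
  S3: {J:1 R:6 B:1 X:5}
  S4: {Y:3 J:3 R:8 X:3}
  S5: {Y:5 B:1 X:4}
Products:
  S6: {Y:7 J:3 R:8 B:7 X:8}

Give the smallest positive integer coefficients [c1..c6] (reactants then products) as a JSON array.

Coefficients: [5, 3, 4, 3, 2, 6]

Y: 5·1+3·6+4·0+3·3+2·5 = 42 | 6·7 = 42
J: 5·1+3·0+4·1+3·3+2·0 = 18 | 6·3 = 18
R: 5·0+3·0+4·6+3·8+2·0 = 48 | 6·8 = 48
B: 5·6+3·2+4·1+3·0+2·1 = 42 | 6·7 = 42
X: 5·1+3·2+4·5+3·3+2·4 = 48 | 6·8 = 48
gcd(5,3,4,3,2,6) = 1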